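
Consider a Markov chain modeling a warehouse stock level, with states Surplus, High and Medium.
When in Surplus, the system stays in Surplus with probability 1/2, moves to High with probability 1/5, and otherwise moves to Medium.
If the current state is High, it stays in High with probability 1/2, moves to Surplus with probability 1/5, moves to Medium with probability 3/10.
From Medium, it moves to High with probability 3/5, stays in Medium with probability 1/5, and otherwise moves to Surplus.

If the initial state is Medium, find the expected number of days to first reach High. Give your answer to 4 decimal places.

Let t(s) be the expected number of days to first reach High from state s, with t(High) = 0. Conditioning on the first day:
t(Surplus) = 1 + 0.5·t(Surplus) + 0.3·t(Medium)
t(Medium) = 1 + 0.2·t(Surplus) + 0.2·t(Medium)
Solving: t(Surplus) = 3.2353, t(Medium) = 2.0588.
Expected days from Medium to High: 2.0588.

2.0588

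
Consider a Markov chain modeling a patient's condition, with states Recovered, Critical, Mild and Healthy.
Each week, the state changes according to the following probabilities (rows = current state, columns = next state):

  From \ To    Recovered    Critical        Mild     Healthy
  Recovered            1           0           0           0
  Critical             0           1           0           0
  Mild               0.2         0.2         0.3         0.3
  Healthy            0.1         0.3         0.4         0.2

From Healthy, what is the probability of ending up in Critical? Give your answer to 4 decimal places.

Let h(s) be the probability of absorption at Critical starting from transient state s. Then h(Critical) = 1 and h(Recovered) = 0. By first-step analysis:
h(Mild) = 0.2·0 + 0.2·1 + 0.3·h(Mild) + 0.3·h(Healthy)
h(Healthy) = 0.1·0 + 0.3·1 + 0.4·h(Mild) + 0.2·h(Healthy)
Solving: h(Mild) = 0.5682, h(Healthy) = 0.6591.
Starting from Healthy, the probability is 0.6591.

0.6591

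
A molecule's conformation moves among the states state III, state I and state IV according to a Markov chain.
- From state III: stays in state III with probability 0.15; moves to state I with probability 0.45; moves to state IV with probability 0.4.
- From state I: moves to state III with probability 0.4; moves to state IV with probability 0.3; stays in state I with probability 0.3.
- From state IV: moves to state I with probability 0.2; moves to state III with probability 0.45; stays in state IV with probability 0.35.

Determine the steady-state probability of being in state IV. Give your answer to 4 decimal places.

0.3510

Let the stationary distribution be π with π = πP and π_1 + π_2 + π_3 = 1.
π_1 = 0.15·π_1 + 0.4·π_2 + 0.45·π_3
π_2 = 0.45·π_1 + 0.3·π_2 + 0.2·π_3
Solving with the normalization constraint gives π = (0.3340, 0.3150, 0.3510).
So the stationary probability of state IV is 0.3510.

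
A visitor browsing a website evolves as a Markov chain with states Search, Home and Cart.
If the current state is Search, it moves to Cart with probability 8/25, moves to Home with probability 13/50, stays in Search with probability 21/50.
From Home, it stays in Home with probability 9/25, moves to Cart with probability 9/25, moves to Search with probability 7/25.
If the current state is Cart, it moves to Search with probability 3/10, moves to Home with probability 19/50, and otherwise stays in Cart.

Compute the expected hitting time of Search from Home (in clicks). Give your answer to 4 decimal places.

Let t(s) be the expected number of clicks to first reach Search from state s, with t(Search) = 0. Conditioning on the first click:
t(Home) = 1 + 0.36·t(Home) + 0.36·t(Cart)
t(Cart) = 1 + 0.38·t(Home) + 0.32·t(Cart)
Solving: t(Home) = 3.4853, t(Cart) = 3.4182.
Expected clicks from Home to Search: 3.4853.

3.4853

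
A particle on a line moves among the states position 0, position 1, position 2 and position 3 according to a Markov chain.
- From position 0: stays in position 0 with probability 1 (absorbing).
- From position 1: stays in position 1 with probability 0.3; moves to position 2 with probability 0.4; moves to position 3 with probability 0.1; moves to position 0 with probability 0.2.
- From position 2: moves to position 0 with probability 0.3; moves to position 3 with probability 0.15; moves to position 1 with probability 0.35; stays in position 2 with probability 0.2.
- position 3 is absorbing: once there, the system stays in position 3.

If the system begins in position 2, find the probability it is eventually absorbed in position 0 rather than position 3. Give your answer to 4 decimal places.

Let h(s) be the probability of absorption at position 0 starting from transient state s. Then h(position 0) = 1 and h(position 3) = 0. By first-step analysis:
h(position 1) = 0.2·1 + 0.3·h(position 1) + 0.4·h(position 2) + 0.1·0
h(position 2) = 0.3·1 + 0.35·h(position 1) + 0.2·h(position 2) + 0.15·0
Solving: h(position 1) = 0.6667, h(position 2) = 0.6667.
Starting from position 2, the probability is 0.6667.

0.6667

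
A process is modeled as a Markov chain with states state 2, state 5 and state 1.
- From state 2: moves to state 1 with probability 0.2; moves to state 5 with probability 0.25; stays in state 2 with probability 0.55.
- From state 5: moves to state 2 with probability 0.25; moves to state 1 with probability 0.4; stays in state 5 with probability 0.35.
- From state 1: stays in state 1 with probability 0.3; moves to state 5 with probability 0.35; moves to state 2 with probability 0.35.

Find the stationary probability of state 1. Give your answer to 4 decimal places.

0.2911

Let the stationary distribution be π with π = πP and π_1 + π_2 + π_3 = 1.
π_1 = 0.55·π_1 + 0.25·π_2 + 0.35·π_3
π_2 = 0.25·π_1 + 0.35·π_2 + 0.35·π_3
Solving with the normalization constraint gives π = (0.3987, 0.3101, 0.2911).
So the stationary probability of state 1 is 0.2911.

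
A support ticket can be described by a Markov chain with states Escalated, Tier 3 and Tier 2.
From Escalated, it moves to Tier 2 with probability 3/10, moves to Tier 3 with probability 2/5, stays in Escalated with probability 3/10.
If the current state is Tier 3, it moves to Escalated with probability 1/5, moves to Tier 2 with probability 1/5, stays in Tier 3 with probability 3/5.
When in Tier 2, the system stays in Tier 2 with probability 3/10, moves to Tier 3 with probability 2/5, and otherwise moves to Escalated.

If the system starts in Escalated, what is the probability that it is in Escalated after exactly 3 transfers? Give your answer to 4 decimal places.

0.2520

Propagate the distribution vector 3 transfers from Escalated.
After 0 transfers: (1.0000, 0.0000, 0.0000)
After 1 transfer: (0.3000, 0.4000, 0.3000)
After 2 transfers: (0.2600, 0.4800, 0.2600)
After 3 transfers: (0.2520, 0.4960, 0.2520)
P(in Escalated after 3 transfers) = 0.2520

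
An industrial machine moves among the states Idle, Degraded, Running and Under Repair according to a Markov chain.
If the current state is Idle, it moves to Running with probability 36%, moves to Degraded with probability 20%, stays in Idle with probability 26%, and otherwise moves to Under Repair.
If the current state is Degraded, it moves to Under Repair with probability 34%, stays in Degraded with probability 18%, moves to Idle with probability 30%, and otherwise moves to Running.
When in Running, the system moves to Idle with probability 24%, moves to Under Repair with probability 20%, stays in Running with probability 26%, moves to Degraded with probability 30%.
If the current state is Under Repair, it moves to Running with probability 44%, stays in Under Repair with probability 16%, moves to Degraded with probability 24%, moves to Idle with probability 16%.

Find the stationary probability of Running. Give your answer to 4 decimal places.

0.3048

Let the stationary distribution be π with π = πP and π_1 + π_2 + π_3 + π_4 = 1.
π_1 = 0.26·π_1 + 0.3·π_2 + 0.24·π_3 + 0.16·π_4
π_2 = 0.2·π_1 + 0.18·π_2 + 0.3·π_3 + 0.24·π_4
π_3 = 0.36·π_1 + 0.18·π_2 + 0.26·π_3 + 0.44·π_4
Solving with the normalization constraint gives π = (0.2414, 0.2346, 0.3048, 0.2192).
So the stationary probability of Running is 0.3048.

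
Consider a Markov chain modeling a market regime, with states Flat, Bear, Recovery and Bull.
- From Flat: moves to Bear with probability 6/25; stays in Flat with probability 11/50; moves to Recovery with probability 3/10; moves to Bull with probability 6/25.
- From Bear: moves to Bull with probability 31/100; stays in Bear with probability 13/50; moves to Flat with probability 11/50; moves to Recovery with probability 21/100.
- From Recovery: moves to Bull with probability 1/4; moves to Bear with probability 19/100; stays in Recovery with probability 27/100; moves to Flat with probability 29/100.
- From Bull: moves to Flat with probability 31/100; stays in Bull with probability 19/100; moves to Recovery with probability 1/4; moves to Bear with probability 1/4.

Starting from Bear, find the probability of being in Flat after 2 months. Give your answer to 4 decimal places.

0.2626

Propagate the distribution vector 2 months from Bear.
After 0 months: (0.0000, 1.0000, 0.0000, 0.0000)
After 1 month: (0.2200, 0.2600, 0.2100, 0.3100)
After 2 months: (0.2626, 0.2378, 0.2548, 0.2448)
P(in Flat after 2 months) = 0.2626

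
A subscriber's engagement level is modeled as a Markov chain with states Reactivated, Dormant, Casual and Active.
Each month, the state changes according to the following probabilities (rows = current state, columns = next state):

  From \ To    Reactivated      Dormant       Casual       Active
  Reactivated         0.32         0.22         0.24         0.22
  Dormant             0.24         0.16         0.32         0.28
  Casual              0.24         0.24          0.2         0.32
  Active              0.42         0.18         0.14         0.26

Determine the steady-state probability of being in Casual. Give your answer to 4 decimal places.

0.2208

Let the stationary distribution be π with π = πP and π_1 + π_2 + π_3 + π_4 = 1.
π_1 = 0.32·π_1 + 0.24·π_2 + 0.24·π_3 + 0.42·π_4
π_2 = 0.22·π_1 + 0.16·π_2 + 0.24·π_3 + 0.18·π_4
π_3 = 0.24·π_1 + 0.32·π_2 + 0.2·π_3 + 0.14·π_4
Solving with the normalization constraint gives π = (0.3127, 0.2017, 0.2208, 0.2648).
So the stationary probability of Casual is 0.2208.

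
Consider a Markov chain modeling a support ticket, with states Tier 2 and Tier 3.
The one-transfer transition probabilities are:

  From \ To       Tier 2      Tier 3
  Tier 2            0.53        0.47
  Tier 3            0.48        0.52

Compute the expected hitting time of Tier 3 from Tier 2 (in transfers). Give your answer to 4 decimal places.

2.1277

Let t(s) be the expected number of transfers to first reach Tier 3 from state s, with t(Tier 3) = 0. Conditioning on the first transfer:
t(Tier 2) = 1 + 0.53·t(Tier 2)
Solving: t(Tier 2) = 2.1277.
Expected transfers from Tier 2 to Tier 3: 2.1277.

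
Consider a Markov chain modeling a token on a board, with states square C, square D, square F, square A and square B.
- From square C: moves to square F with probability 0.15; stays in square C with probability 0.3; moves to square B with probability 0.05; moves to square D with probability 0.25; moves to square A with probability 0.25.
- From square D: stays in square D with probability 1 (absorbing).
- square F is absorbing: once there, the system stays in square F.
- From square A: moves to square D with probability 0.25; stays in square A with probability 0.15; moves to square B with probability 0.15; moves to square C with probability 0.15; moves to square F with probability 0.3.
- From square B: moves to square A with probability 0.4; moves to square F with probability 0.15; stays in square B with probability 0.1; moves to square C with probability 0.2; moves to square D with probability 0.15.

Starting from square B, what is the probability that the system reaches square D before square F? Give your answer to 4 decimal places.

0.5074

Let h(s) be the probability of absorption at square D starting from transient state s. Then h(square D) = 1 and h(square F) = 0. By first-step analysis:
h(square C) = 0.3·h(square C) + 0.25·1 + 0.15·0 + 0.25·h(square A) + 0.05·h(square B)
h(square A) = 0.15·h(square C) + 0.25·1 + 0.3·0 + 0.15·h(square A) + 0.15·h(square B)
h(square B) = 0.2·h(square C) + 0.15·1 + 0.15·0 + 0.4·h(square A) + 0.1·h(square B)
Solving: h(square C) = 0.5661, h(square A) = 0.4836, h(square B) = 0.5074.
Starting from square B, the probability is 0.5074.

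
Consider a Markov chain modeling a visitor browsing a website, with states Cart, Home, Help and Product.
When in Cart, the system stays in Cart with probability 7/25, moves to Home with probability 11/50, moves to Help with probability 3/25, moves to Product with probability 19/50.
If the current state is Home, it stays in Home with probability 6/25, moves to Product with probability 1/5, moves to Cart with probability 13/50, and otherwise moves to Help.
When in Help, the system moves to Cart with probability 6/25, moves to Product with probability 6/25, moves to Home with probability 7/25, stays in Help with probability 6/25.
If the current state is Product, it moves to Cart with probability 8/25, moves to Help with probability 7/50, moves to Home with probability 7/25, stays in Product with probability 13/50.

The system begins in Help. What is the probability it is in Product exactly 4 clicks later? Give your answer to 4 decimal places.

Propagate the distribution vector 4 clicks from Help.
After 0 clicks: (0.0000, 0.0000, 1.0000, 0.0000)
After 1 click: (0.2400, 0.2800, 0.2400, 0.2400)
After 2 clicks: (0.2744, 0.2544, 0.2040, 0.2672)
After 3 clicks: (0.2774, 0.2534, 0.1956, 0.2736)
After 4 clicks: (0.2781, 0.2532, 0.1946, 0.2742)
P(in Product after 4 clicks) = 0.2742

0.2742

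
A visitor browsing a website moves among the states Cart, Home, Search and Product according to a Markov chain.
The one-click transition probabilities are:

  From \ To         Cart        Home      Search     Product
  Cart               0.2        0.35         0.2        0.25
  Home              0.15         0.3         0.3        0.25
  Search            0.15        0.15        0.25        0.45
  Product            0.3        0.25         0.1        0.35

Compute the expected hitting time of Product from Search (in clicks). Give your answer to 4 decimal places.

2.6617

Let t(s) be the expected number of clicks to first reach Product from state s, with t(Product) = 0. Conditioning on the first click:
t(Cart) = 1 + 0.2·t(Cart) + 0.35·t(Home) + 0.2·t(Search)
t(Home) = 1 + 0.15·t(Cart) + 0.3·t(Home) + 0.3·t(Search)
t(Search) = 1 + 0.15·t(Cart) + 0.15·t(Home) + 0.25·t(Search)
Solving: t(Cart) = 3.3539, t(Home) = 3.2880, t(Search) = 2.6617.
Expected clicks from Search to Product: 2.6617.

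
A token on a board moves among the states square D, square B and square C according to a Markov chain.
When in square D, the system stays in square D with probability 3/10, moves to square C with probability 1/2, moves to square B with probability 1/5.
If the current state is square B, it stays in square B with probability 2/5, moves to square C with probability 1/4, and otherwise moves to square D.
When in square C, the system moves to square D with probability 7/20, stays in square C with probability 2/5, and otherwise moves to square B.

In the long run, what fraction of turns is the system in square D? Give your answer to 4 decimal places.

Let the stationary distribution be π with π = πP and π_1 + π_2 + π_3 = 1.
π_1 = 0.3·π_1 + 0.35·π_2 + 0.35·π_3
π_2 = 0.2·π_1 + 0.4·π_2 + 0.25·π_3
Solving with the normalization constraint gives π = (0.3333, 0.2745, 0.3922).
So the stationary probability of square D is 0.3333.

0.3333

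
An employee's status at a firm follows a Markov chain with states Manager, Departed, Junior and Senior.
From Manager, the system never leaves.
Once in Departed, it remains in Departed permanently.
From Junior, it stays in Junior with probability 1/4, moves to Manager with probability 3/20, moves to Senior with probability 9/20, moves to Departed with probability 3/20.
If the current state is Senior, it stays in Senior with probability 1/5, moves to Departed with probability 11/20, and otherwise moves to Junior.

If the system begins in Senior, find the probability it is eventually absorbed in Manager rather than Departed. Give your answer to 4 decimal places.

0.0769

Let h(s) be the probability of absorption at Manager starting from transient state s. Then h(Manager) = 1 and h(Departed) = 0. By first-step analysis:
h(Junior) = 0.15·1 + 0.15·0 + 0.25·h(Junior) + 0.45·h(Senior)
h(Senior) = 0.55·0 + 0.25·h(Junior) + 0.2·h(Senior)
Solving: h(Junior) = 0.2462, h(Senior) = 0.0769.
Starting from Senior, the probability is 0.0769.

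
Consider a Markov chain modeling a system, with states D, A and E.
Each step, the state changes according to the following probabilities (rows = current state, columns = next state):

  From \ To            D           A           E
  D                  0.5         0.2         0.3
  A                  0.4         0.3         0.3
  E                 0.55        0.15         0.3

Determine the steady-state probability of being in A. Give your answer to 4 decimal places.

Let the stationary distribution be π with π = πP and π_1 + π_2 + π_3 = 1.
π_1 = 0.5·π_1 + 0.4·π_2 + 0.55·π_3
π_2 = 0.2·π_1 + 0.3·π_2 + 0.15·π_3
Solving with the normalization constraint gives π = (0.4944, 0.2056, 0.3000).
So the stationary probability of A is 0.2056.

0.2056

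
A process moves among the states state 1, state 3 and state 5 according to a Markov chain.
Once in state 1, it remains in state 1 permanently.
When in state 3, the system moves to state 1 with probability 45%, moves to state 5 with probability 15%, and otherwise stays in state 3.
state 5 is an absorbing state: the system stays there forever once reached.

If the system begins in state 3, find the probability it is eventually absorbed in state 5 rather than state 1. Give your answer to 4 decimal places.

Let h(s) be the probability of absorption at state 5 starting from transient state s. Then h(state 5) = 1 and h(state 1) = 0. By first-step analysis:
h(state 3) = 0.45·0 + 0.4·h(state 3) + 0.15·1
Solving: h(state 3) = 0.2500.
Starting from state 3, the probability is 0.2500.

0.2500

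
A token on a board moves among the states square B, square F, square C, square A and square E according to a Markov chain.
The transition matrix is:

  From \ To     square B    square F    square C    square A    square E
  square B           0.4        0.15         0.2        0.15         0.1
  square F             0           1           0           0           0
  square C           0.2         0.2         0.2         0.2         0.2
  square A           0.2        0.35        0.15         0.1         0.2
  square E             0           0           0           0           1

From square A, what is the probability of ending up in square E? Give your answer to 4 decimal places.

Let h(s) be the probability of absorption at square E starting from transient state s. Then h(square E) = 1 and h(square F) = 0. By first-step analysis:
h(square B) = 0.4·h(square B) + 0.15·0 + 0.2·h(square C) + 0.15·h(square A) + 0.1·1
h(square C) = 0.2·h(square B) + 0.2·0 + 0.2·h(square C) + 0.2·h(square A) + 0.2·1
h(square A) = 0.2·h(square B) + 0.35·0 + 0.15·h(square C) + 0.1·h(square A) + 0.2·1
Solving: h(square B) = 0.4143, h(square C) = 0.4510, h(square A) = 0.3895.
Starting from square A, the probability is 0.3895.

0.3895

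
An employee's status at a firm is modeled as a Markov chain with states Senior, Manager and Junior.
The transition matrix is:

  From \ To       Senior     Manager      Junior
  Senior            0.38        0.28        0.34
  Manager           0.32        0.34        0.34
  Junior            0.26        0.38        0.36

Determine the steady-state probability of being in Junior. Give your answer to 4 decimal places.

Let the stationary distribution be π with π = πP and π_1 + π_2 + π_3 = 1.
π_1 = 0.38·π_1 + 0.32·π_2 + 0.26·π_3
π_2 = 0.28·π_1 + 0.34·π_2 + 0.38·π_3
Solving with the normalization constraint gives π = (0.3183, 0.3348, 0.3469).
So the stationary probability of Junior is 0.3469.

0.3469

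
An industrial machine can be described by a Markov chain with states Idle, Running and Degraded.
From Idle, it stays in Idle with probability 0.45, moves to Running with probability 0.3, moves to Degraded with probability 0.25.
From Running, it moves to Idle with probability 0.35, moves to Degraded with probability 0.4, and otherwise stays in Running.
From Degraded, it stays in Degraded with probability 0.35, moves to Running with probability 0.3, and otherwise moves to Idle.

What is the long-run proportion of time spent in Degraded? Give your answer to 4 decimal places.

Let the stationary distribution be π with π = πP and π_1 + π_2 + π_3 = 1.
π_1 = 0.45·π_1 + 0.35·π_2 + 0.35·π_3
π_2 = 0.3·π_1 + 0.25·π_2 + 0.3·π_3
Solving with the normalization constraint gives π = (0.3889, 0.2857, 0.3254).
So the stationary probability of Degraded is 0.3254.

0.3254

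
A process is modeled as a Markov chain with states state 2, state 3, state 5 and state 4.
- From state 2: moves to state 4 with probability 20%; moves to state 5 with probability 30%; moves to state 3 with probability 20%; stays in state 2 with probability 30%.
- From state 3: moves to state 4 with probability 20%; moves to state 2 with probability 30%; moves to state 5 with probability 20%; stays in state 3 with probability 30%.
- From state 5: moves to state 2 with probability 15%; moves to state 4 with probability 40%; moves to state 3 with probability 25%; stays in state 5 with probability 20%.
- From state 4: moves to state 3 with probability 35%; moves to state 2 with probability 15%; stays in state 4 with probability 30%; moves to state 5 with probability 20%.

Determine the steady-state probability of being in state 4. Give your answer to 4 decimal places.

0.2717

Let the stationary distribution be π with π = πP and π_1 + π_2 + π_3 + π_4 = 1.
π_1 = 0.3·π_1 + 0.3·π_2 + 0.15·π_3 + 0.15·π_4
π_2 = 0.2·π_1 + 0.3·π_2 + 0.25·π_3 + 0.35·π_4
π_3 = 0.3·π_1 + 0.2·π_2 + 0.2·π_3 + 0.2·π_4
Solving with the normalization constraint gives π = (0.2259, 0.2799, 0.2226, 0.2717).
So the stationary probability of state 4 is 0.2717.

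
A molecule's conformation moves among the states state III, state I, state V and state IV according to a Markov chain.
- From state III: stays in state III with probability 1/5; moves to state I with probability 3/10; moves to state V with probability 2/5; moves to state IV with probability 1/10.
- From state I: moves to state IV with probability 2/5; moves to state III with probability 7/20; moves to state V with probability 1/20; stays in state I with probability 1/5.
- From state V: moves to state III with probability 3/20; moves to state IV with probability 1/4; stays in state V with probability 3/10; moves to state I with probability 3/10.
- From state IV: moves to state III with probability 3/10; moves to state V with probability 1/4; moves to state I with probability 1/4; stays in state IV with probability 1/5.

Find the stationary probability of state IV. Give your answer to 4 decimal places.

0.2397

Let the stationary distribution be π with π = πP and π_1 + π_2 + π_3 + π_4 = 1.
π_1 = 0.2·π_1 + 0.35·π_2 + 0.15·π_3 + 0.3·π_4
π_2 = 0.3·π_1 + 0.2·π_2 + 0.3·π_3 + 0.25·π_4
π_3 = 0.4·π_1 + 0.05·π_2 + 0.3·π_3 + 0.25·π_4
Solving with the normalization constraint gives π = (0.2509, 0.2618, 0.2476, 0.2397).
So the stationary probability of state IV is 0.2397.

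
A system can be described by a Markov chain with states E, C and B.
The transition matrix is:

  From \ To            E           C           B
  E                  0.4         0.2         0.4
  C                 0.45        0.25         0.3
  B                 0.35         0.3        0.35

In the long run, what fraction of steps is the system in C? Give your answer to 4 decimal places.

0.2481

Let the stationary distribution be π with π = πP and π_1 + π_2 + π_3 = 1.
π_1 = 0.4·π_1 + 0.45·π_2 + 0.35·π_3
π_2 = 0.2·π_1 + 0.25·π_2 + 0.3·π_3
Solving with the normalization constraint gives π = (0.3945, 0.2481, 0.3573).
So the stationary probability of C is 0.2481.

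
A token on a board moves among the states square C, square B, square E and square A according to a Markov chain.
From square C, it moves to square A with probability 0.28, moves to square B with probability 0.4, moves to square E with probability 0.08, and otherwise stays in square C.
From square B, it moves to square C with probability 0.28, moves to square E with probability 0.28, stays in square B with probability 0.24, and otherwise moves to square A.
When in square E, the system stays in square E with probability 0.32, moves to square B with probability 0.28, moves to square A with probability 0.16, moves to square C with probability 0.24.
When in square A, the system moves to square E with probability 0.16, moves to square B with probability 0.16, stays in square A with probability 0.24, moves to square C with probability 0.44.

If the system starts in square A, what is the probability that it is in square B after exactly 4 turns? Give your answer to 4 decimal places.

0.2778

Propagate the distribution vector 4 turns from square A.
After 0 turns: (0.0000, 0.0000, 0.0000, 1.0000)
After 1 turn: (0.4400, 0.1600, 0.1600, 0.2400)
After 2 turns: (0.2944, 0.2976, 0.1696, 0.2384)
After 3 turns: (0.2996, 0.2748, 0.1993, 0.2263)
After 4 turns: (0.2963, 0.2778, 0.2009, 0.2250)
P(in square B after 4 turns) = 0.2778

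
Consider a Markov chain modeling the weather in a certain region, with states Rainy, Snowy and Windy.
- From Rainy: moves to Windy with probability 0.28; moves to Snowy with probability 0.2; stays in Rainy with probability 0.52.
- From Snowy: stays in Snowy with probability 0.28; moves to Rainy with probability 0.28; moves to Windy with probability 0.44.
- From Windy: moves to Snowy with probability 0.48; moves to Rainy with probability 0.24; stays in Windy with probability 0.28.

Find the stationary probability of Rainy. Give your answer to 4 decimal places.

Let the stationary distribution be π with π = πP and π_1 + π_2 + π_3 = 1.
π_1 = 0.52·π_1 + 0.28·π_2 + 0.24·π_3
π_2 = 0.2·π_1 + 0.28·π_2 + 0.48·π_3
Solving with the normalization constraint gives π = (0.3510, 0.3181, 0.3309).
So the stationary probability of Rainy is 0.3510.

0.3510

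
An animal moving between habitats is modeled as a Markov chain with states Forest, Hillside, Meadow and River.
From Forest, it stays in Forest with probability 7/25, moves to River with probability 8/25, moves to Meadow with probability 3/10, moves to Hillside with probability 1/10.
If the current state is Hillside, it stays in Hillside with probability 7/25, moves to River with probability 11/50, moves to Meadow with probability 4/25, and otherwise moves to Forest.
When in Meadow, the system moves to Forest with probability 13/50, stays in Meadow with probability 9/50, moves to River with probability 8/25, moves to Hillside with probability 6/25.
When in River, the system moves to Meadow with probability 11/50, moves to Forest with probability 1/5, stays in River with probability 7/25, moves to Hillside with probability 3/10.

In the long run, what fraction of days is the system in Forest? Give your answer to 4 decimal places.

0.2665

Let the stationary distribution be π with π = πP and π_1 + π_2 + π_3 + π_4 = 1.
π_1 = 0.28·π_1 + 0.34·π_2 + 0.26·π_3 + 0.2·π_4
π_2 = 0.1·π_1 + 0.28·π_2 + 0.24·π_3 + 0.3·π_4
π_3 = 0.3·π_1 + 0.16·π_2 + 0.18·π_3 + 0.22·π_4
Solving with the normalization constraint gives π = (0.2665, 0.2290, 0.2188, 0.2857).
So the stationary probability of Forest is 0.2665.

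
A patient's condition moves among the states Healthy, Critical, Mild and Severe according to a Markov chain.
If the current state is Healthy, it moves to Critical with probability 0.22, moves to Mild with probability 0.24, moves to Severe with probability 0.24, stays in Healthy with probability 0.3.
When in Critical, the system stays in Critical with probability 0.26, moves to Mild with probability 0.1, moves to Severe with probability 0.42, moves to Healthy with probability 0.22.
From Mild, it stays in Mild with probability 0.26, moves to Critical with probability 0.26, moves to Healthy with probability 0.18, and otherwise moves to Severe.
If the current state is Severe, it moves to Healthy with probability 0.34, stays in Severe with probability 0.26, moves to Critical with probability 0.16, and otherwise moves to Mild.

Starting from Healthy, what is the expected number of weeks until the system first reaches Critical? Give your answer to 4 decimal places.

4.6685

Let t(s) be the expected number of weeks to first reach Critical from state s, with t(Critical) = 0. Conditioning on the first week:
t(Healthy) = 1 + 0.3·t(Healthy) + 0.24·t(Mild) + 0.24·t(Severe)
t(Mild) = 1 + 0.18·t(Healthy) + 0.26·t(Mild) + 0.3·t(Severe)
t(Severe) = 1 + 0.34·t(Healthy) + 0.24·t(Mild) + 0.26·t(Severe)
Solving: t(Healthy) = 4.6685, t(Mild) = 4.4954, t(Severe) = 4.9543.
Expected weeks from Healthy to Critical: 4.6685.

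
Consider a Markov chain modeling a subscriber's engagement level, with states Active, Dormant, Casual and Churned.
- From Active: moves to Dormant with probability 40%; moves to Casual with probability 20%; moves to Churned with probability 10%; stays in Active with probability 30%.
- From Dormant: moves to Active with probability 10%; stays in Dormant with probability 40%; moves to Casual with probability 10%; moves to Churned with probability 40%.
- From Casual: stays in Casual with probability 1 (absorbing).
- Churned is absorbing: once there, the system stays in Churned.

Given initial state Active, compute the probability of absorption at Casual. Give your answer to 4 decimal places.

0.4211

Let h(s) be the probability of absorption at Casual starting from transient state s. Then h(Casual) = 1 and h(Churned) = 0. By first-step analysis:
h(Active) = 0.3·h(Active) + 0.4·h(Dormant) + 0.2·1 + 0.1·0
h(Dormant) = 0.1·h(Active) + 0.4·h(Dormant) + 0.1·1 + 0.4·0
Solving: h(Active) = 0.4211, h(Dormant) = 0.2368.
Starting from Active, the probability is 0.4211.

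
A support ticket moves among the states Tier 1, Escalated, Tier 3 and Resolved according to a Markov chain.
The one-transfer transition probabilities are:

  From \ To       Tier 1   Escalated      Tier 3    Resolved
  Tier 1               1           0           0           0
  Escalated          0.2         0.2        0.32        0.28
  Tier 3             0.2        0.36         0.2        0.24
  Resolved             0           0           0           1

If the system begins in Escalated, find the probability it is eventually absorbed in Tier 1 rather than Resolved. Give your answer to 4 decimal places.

Let h(s) be the probability of absorption at Tier 1 starting from transient state s. Then h(Tier 1) = 1 and h(Resolved) = 0. By first-step analysis:
h(Escalated) = 0.2·1 + 0.2·h(Escalated) + 0.32·h(Tier 3) + 0.28·0
h(Tier 3) = 0.2·1 + 0.36·h(Escalated) + 0.2·h(Tier 3) + 0.24·0
Solving: h(Escalated) = 0.4268, h(Tier 3) = 0.4421.
Starting from Escalated, the probability is 0.4268.

0.4268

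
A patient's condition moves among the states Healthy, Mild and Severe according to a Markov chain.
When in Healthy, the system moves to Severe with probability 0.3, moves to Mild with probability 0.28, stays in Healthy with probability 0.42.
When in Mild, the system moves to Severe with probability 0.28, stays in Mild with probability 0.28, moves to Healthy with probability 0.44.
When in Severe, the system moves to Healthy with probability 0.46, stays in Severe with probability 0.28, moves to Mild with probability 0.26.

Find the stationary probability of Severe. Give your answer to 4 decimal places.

Let the stationary distribution be π with π = πP and π_1 + π_2 + π_3 = 1.
π_1 = 0.42·π_1 + 0.44·π_2 + 0.46·π_3
π_2 = 0.28·π_1 + 0.28·π_2 + 0.26·π_3
Solving with the normalization constraint gives π = (0.4370, 0.2742, 0.2887).
So the stationary probability of Severe is 0.2887.

0.2887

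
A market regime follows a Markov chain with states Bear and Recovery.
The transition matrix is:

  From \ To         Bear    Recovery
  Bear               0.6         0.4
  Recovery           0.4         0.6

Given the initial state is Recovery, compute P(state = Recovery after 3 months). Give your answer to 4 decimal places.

Propagate the distribution vector 3 months from Recovery.
After 0 months: (0.0000, 1.0000)
After 1 month: (0.4000, 0.6000)
After 2 months: (0.4800, 0.5200)
After 3 months: (0.4960, 0.5040)
P(in Recovery after 3 months) = 0.5040

0.5040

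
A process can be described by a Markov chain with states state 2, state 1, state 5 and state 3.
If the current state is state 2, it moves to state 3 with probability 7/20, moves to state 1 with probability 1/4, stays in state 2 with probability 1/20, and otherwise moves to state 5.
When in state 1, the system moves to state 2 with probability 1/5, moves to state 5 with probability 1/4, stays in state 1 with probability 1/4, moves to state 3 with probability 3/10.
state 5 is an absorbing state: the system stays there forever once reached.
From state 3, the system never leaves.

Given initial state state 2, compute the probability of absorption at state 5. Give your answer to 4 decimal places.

0.4906

Let h(s) be the probability of absorption at state 5 starting from transient state s. Then h(state 5) = 1 and h(state 3) = 0. By first-step analysis:
h(state 2) = 0.05·h(state 2) + 0.25·h(state 1) + 0.35·1 + 0.35·0
h(state 1) = 0.2·h(state 2) + 0.25·h(state 1) + 0.25·1 + 0.3·0
Solving: h(state 2) = 0.4906, h(state 1) = 0.4642.
Starting from state 2, the probability is 0.4906.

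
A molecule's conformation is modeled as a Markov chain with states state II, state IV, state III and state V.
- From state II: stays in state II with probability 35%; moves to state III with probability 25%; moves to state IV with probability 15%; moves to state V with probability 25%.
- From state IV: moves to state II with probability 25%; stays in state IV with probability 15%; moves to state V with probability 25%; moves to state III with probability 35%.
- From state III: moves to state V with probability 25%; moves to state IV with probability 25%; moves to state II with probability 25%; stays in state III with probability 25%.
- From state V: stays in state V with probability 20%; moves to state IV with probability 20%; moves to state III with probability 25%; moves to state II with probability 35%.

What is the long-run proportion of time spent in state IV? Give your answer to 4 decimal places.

0.1888

Let the stationary distribution be π with π = πP and π_1 + π_2 + π_3 + π_4 = 1.
π_1 = 0.35·π_1 + 0.25·π_2 + 0.25·π_3 + 0.35·π_4
π_2 = 0.15·π_1 + 0.15·π_2 + 0.25·π_3 + 0.2·π_4
π_3 = 0.25·π_1 + 0.35·π_2 + 0.25·π_3 + 0.25·π_4
Solving with the normalization constraint gives π = (0.3042, 0.1888, 0.2689, 0.2381).
So the stationary probability of state IV is 0.1888.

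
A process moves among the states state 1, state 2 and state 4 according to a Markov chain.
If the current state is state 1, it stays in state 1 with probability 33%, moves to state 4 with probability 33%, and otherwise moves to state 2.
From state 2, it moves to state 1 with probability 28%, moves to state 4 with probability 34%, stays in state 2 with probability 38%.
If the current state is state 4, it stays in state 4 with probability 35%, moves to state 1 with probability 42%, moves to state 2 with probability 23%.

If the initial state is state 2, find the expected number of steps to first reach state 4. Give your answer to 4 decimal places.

2.9669

Let t(s) be the expected number of steps to first reach state 4 from state s, with t(state 4) = 0. Conditioning on the first step:
t(state 1) = 1 + 0.33·t(state 1) + 0.34·t(state 2)
t(state 2) = 1 + 0.28·t(state 1) + 0.38·t(state 2)
Solving: t(state 1) = 2.9981, t(state 2) = 2.9669.
Expected steps from state 2 to state 4: 2.9669.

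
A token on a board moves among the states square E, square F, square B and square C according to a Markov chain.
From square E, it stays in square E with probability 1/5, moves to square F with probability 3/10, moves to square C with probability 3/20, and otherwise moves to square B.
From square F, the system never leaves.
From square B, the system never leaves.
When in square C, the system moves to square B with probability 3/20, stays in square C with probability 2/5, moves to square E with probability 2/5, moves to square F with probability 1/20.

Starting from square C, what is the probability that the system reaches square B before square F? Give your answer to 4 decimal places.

Let h(s) be the probability of absorption at square B starting from transient state s. Then h(square B) = 1 and h(square F) = 0. By first-step analysis:
h(square E) = 0.2·h(square E) + 0.3·0 + 0.35·1 + 0.15·h(square C)
h(square C) = 0.4·h(square E) + 0.05·0 + 0.15·1 + 0.4·h(square C)
Solving: h(square E) = 0.5536, h(square C) = 0.6190.
Starting from square C, the probability is 0.6190.

0.6190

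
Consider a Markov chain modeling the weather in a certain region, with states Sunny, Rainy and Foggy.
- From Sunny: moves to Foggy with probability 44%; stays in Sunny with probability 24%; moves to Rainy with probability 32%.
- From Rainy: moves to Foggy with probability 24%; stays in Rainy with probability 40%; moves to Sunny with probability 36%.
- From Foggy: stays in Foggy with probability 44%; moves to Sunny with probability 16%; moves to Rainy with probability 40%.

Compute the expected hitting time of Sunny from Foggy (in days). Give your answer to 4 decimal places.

4.1667

Let t(s) be the expected number of days to first reach Sunny from state s, with t(Sunny) = 0. Conditioning on the first day:
t(Rainy) = 1 + 0.4·t(Rainy) + 0.24·t(Foggy)
t(Foggy) = 1 + 0.4·t(Rainy) + 0.44·t(Foggy)
Solving: t(Rainy) = 3.3333, t(Foggy) = 4.1667.
Expected days from Foggy to Sunny: 4.1667.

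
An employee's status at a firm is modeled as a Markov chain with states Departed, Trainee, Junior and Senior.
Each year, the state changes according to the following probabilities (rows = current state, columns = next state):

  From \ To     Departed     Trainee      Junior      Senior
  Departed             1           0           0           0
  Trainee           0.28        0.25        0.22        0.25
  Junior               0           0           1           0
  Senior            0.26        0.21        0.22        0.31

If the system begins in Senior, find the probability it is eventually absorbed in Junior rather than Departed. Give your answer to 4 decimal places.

0.4542

Let h(s) be the probability of absorption at Junior starting from transient state s. Then h(Junior) = 1 and h(Departed) = 0. By first-step analysis:
h(Trainee) = 0.28·0 + 0.25·h(Trainee) + 0.22·1 + 0.25·h(Senior)
h(Senior) = 0.26·0 + 0.21·h(Trainee) + 0.22·1 + 0.31·h(Senior)
Solving: h(Trainee) = 0.4447, h(Senior) = 0.4542.
Starting from Senior, the probability is 0.4542.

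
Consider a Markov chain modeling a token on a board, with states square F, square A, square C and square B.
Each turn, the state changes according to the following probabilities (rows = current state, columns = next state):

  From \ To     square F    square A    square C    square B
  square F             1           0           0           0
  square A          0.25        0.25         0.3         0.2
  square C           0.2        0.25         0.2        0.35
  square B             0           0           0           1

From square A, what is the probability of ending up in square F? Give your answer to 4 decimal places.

0.4952

Let h(s) be the probability of absorption at square F starting from transient state s. Then h(square F) = 1 and h(square B) = 0. By first-step analysis:
h(square A) = 0.25·1 + 0.25·h(square A) + 0.3·h(square C) + 0.2·0
h(square C) = 0.2·1 + 0.25·h(square A) + 0.2·h(square C) + 0.35·0
Solving: h(square A) = 0.4952, h(square C) = 0.4048.
Starting from square A, the probability is 0.4952.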